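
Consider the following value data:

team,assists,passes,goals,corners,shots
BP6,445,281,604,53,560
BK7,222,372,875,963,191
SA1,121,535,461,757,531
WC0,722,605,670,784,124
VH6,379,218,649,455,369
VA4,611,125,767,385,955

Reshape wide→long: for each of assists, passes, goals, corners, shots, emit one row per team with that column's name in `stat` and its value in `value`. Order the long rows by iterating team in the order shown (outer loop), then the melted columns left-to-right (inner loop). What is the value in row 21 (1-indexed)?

379

30 rows total (6 × 5). Row 21: index ⌊(21-1)/5⌋ = 4 into team → VH6; (21-1) mod 5 = 0 into the melted columns → assists.
So row 21 is (VH6, assists, 379); value = 379.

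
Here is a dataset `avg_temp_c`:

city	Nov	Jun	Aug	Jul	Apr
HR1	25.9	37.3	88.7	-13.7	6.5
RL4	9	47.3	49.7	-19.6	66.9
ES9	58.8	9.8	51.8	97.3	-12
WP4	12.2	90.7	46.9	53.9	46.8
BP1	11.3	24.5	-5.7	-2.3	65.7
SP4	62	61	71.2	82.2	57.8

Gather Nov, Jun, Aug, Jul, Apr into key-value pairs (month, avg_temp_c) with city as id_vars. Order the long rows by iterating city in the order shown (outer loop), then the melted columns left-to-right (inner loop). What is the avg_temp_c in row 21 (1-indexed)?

11.3

30 rows total (6 × 5). Row 21: index ⌊(21-1)/5⌋ = 4 into city → BP1; (21-1) mod 5 = 0 into the melted columns → Nov.
So row 21 is (BP1, Nov, 11.3); avg_temp_c = 11.3.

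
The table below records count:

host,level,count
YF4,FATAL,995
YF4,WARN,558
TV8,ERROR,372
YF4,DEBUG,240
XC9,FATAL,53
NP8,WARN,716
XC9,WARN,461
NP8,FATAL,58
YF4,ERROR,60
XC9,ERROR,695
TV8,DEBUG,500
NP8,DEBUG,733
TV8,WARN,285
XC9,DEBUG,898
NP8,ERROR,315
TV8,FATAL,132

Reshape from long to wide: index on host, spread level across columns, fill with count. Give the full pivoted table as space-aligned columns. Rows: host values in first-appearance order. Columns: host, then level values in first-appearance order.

host  FATAL  WARN  ERROR  DEBUG
YF4   995    558   60     240  
TV8   132    285   372    500  
XC9   53     461   695    898  
NP8   58     716   315    733  

Columns: host plus the 4 distinct level values (FATAL, WARN, ERROR, DEBUG).
For example, row YF4 column FATAL takes count=995 from the long row (YF4, FATAL).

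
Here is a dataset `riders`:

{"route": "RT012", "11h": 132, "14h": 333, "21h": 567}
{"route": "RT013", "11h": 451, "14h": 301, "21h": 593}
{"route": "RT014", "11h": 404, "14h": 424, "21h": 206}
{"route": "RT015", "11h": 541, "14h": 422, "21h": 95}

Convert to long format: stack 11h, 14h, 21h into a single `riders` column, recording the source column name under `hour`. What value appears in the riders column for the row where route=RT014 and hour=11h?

Unpivoting turns each (route, wide-column) pair into one long row.
The wide cell at row RT014, column 11h holds 404, so the long row (RT014, 11h) has riders=404.

404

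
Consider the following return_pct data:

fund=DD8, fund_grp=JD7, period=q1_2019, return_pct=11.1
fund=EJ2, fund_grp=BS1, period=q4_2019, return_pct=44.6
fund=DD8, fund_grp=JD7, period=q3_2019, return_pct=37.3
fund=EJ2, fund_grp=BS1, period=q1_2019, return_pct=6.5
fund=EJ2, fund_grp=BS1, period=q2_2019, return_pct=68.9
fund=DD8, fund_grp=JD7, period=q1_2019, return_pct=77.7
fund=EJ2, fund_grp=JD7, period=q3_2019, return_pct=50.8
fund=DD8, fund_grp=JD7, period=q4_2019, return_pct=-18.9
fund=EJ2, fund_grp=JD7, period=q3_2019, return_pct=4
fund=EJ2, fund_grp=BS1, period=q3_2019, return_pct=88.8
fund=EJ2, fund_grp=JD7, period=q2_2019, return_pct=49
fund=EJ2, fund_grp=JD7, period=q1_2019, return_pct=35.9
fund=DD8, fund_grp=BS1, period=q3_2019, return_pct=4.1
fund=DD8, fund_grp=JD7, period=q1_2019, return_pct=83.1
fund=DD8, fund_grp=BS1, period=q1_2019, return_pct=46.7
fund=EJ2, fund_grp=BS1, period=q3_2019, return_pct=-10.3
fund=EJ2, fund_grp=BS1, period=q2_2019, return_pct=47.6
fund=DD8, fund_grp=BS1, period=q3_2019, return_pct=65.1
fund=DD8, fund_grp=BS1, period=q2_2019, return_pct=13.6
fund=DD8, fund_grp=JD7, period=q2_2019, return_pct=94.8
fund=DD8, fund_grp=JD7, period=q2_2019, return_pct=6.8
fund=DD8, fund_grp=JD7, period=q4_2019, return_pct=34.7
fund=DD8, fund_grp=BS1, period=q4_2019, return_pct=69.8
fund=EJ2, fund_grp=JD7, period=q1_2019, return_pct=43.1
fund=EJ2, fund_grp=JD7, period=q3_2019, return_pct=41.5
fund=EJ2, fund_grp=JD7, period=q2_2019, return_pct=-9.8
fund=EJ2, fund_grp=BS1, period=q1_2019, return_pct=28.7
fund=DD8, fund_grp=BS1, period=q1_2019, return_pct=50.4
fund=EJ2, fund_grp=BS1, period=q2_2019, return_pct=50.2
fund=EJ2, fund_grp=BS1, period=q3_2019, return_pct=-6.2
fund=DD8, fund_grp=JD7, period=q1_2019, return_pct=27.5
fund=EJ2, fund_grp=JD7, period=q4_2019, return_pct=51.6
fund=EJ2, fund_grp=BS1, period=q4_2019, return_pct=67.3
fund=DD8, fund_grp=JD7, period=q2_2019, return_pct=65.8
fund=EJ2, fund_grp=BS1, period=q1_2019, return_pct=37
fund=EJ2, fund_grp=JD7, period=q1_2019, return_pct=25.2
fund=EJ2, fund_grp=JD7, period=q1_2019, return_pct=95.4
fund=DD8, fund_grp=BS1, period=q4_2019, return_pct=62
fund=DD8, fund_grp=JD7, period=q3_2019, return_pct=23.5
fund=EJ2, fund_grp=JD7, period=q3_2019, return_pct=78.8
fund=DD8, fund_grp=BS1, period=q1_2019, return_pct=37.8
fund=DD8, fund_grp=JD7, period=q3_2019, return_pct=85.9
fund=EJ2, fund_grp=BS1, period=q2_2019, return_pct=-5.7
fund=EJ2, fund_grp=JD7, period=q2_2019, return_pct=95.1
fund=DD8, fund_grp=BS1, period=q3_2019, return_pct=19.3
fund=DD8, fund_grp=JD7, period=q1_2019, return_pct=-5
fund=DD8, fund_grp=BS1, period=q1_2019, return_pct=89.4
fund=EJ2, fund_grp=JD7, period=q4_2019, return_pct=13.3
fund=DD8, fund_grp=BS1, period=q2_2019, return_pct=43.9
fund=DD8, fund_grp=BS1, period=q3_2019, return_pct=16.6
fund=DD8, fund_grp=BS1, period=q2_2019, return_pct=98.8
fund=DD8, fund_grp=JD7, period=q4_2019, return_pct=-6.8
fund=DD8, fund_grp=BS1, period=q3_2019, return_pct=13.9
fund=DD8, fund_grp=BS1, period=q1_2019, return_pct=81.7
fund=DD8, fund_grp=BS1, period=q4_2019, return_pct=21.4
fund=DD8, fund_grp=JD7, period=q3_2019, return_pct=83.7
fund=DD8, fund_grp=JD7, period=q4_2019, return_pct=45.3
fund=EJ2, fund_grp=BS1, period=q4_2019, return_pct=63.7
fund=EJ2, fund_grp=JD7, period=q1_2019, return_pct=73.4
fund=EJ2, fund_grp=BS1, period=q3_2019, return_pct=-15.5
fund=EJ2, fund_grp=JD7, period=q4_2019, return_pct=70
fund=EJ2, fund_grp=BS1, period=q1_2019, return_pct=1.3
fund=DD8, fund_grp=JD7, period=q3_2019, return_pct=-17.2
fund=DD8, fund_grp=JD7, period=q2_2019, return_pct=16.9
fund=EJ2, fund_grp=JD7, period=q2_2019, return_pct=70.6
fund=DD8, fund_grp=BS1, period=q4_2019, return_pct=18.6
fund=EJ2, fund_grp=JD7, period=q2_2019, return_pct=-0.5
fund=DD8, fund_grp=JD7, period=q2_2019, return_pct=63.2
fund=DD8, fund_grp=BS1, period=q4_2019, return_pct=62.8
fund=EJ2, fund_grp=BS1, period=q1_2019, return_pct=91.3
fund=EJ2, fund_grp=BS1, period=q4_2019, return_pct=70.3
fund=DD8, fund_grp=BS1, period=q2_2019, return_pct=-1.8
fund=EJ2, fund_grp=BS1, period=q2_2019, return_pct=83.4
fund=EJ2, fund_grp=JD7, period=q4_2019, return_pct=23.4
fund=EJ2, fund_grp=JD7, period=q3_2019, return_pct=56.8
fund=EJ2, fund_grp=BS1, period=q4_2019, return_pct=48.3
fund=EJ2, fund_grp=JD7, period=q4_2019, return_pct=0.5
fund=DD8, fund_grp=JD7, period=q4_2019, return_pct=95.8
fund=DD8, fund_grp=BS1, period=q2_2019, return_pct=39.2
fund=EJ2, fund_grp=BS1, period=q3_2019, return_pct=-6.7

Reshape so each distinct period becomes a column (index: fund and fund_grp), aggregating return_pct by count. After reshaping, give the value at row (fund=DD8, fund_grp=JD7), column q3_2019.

5

Rows with fund=DD8, fund_grp=JD7 and period=q3_2019: return_pct values are 37.3, 23.5, 85.9, 83.7, -17.2.
5 rows match — count = 5.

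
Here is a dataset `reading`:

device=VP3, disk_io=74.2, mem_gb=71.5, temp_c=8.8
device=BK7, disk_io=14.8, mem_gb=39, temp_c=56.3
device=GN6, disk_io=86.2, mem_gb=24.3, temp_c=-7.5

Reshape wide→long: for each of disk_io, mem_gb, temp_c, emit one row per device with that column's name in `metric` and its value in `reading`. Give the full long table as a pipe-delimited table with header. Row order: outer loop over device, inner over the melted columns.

Each (device, column) pair becomes one row: 3 × 3 = 9 rows.
For example, (VP3, disk_io) → reading=74.2.

| device | metric | reading |
| VP3 | disk_io | 74.2 |
| VP3 | mem_gb | 71.5 |
| VP3 | temp_c | 8.8 |
| BK7 | disk_io | 14.8 |
| BK7 | mem_gb | 39 |
| BK7 | temp_c | 56.3 |
| GN6 | disk_io | 86.2 |
| GN6 | mem_gb | 24.3 |
| GN6 | temp_c | -7.5 |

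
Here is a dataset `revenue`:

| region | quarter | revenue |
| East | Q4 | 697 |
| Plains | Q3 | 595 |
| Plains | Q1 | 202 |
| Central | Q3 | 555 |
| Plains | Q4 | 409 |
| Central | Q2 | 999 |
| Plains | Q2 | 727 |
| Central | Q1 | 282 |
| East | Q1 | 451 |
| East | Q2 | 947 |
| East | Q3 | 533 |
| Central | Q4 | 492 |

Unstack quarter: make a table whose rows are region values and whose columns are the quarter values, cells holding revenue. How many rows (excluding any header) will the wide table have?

3 distinct region values → 3 rows.

3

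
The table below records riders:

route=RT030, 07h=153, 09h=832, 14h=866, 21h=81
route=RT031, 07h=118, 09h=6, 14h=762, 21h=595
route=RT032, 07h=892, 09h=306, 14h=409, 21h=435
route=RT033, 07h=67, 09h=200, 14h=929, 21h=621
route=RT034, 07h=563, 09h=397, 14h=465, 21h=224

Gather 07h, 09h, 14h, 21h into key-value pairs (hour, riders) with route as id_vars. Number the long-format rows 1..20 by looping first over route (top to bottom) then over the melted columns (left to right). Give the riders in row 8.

595

20 rows total (5 × 4). Row 8: index ⌊(8-1)/4⌋ = 1 into route → RT031; (8-1) mod 4 = 3 into the melted columns → 21h.
So row 8 is (RT031, 21h, 595); riders = 595.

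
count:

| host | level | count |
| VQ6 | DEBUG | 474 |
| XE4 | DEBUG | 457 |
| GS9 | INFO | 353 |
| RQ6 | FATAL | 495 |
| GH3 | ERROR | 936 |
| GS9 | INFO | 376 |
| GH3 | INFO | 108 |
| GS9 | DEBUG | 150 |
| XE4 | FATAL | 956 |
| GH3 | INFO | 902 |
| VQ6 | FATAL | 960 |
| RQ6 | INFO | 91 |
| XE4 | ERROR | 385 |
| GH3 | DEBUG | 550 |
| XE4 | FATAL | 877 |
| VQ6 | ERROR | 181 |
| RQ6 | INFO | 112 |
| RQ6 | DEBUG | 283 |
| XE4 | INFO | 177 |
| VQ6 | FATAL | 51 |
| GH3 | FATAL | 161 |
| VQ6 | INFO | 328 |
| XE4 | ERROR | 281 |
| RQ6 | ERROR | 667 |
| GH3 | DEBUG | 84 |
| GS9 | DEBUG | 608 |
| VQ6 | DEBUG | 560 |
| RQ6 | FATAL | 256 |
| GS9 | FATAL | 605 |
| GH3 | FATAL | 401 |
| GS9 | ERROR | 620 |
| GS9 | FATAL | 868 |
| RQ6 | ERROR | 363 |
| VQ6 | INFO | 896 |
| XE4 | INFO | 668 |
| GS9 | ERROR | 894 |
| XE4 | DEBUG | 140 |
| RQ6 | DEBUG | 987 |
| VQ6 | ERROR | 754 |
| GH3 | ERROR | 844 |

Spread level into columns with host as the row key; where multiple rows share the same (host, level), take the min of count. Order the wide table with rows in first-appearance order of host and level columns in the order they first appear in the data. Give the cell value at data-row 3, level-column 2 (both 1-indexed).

With rows in first-appearance order of host, row 3 is host=GS9. level columns in first-appearance order: DEBUG, INFO, FATAL, ERROR; column 2 is INFO.
Long rows with host=GS9, level=INFO: min(353, 376) = 353.

353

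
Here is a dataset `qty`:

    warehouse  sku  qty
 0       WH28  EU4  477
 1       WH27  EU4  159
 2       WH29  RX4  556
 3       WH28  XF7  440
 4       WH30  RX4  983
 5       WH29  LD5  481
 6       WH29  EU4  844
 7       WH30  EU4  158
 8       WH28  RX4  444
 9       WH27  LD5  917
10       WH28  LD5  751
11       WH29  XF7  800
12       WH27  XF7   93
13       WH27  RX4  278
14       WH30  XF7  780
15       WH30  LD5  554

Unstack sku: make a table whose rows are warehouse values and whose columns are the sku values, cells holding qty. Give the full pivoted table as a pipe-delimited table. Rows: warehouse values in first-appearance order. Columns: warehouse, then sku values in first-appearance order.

| warehouse | EU4 | RX4 | XF7 | LD5 |
| WH28 | 477 | 444 | 440 | 751 |
| WH27 | 159 | 278 | 93 | 917 |
| WH29 | 844 | 556 | 800 | 481 |
| WH30 | 158 | 983 | 780 | 554 |

Columns: warehouse plus the 4 distinct sku values (EU4, RX4, XF7, LD5).
For example, row WH28 column EU4 takes qty=477 from the long row (WH28, EU4).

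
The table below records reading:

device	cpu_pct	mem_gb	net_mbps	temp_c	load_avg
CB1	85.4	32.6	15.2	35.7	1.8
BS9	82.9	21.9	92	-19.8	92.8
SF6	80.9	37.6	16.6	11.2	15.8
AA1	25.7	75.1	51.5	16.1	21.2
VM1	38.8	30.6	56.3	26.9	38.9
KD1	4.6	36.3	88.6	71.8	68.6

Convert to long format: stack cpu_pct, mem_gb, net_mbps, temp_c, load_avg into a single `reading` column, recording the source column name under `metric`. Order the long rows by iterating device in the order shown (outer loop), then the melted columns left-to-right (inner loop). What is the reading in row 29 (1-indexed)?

30 rows total (6 × 5). Row 29: index ⌊(29-1)/5⌋ = 5 into device → KD1; (29-1) mod 5 = 3 into the melted columns → temp_c.
So row 29 is (KD1, temp_c, 71.8); reading = 71.8.

71.8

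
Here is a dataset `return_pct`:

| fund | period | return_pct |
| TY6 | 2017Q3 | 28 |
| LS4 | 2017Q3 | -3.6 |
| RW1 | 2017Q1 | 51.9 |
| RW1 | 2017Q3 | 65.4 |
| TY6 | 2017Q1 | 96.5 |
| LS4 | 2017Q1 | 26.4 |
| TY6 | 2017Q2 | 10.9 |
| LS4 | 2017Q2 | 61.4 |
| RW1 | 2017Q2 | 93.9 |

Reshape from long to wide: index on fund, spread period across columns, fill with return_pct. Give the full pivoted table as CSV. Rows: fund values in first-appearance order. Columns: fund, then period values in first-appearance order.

Columns: fund plus the 3 distinct period values (2017Q3, 2017Q1, 2017Q2).
For example, row TY6 column 2017Q3 takes return_pct=28 from the long row (TY6, 2017Q3).

fund,2017Q3,2017Q1,2017Q2
TY6,28,96.5,10.9
LS4,-3.6,26.4,61.4
RW1,65.4,51.9,93.9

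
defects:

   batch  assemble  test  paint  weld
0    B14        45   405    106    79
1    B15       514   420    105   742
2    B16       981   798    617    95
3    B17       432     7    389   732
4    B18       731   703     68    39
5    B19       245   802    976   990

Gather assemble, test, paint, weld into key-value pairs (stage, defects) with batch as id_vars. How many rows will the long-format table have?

24

6 batch values × 4 melted columns = 24 rows.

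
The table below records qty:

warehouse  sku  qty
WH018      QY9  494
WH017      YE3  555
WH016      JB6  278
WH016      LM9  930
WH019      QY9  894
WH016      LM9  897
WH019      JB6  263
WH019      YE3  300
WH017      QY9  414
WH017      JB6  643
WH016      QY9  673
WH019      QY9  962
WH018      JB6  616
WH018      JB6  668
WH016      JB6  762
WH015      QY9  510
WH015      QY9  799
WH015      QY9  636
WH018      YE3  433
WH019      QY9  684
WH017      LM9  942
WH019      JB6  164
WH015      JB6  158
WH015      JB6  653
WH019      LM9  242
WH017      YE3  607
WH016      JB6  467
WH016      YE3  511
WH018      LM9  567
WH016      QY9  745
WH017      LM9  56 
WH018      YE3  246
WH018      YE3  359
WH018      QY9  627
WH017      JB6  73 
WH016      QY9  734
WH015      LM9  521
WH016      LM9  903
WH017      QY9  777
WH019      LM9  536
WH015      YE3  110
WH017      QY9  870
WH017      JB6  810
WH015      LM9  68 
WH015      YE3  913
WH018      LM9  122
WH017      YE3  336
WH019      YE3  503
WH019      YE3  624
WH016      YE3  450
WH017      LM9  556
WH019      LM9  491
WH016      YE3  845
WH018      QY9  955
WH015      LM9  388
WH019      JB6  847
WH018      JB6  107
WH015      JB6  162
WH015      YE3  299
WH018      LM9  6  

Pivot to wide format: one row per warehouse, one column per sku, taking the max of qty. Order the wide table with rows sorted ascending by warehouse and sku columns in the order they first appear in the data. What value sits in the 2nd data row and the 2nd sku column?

845

With rows sorted ascending by warehouse, row 2 is warehouse=WH016. sku columns in first-appearance order: QY9, YE3, JB6, LM9; column 2 is YE3.
Long rows with warehouse=WH016, sku=YE3: max(511, 450, 845) = 845.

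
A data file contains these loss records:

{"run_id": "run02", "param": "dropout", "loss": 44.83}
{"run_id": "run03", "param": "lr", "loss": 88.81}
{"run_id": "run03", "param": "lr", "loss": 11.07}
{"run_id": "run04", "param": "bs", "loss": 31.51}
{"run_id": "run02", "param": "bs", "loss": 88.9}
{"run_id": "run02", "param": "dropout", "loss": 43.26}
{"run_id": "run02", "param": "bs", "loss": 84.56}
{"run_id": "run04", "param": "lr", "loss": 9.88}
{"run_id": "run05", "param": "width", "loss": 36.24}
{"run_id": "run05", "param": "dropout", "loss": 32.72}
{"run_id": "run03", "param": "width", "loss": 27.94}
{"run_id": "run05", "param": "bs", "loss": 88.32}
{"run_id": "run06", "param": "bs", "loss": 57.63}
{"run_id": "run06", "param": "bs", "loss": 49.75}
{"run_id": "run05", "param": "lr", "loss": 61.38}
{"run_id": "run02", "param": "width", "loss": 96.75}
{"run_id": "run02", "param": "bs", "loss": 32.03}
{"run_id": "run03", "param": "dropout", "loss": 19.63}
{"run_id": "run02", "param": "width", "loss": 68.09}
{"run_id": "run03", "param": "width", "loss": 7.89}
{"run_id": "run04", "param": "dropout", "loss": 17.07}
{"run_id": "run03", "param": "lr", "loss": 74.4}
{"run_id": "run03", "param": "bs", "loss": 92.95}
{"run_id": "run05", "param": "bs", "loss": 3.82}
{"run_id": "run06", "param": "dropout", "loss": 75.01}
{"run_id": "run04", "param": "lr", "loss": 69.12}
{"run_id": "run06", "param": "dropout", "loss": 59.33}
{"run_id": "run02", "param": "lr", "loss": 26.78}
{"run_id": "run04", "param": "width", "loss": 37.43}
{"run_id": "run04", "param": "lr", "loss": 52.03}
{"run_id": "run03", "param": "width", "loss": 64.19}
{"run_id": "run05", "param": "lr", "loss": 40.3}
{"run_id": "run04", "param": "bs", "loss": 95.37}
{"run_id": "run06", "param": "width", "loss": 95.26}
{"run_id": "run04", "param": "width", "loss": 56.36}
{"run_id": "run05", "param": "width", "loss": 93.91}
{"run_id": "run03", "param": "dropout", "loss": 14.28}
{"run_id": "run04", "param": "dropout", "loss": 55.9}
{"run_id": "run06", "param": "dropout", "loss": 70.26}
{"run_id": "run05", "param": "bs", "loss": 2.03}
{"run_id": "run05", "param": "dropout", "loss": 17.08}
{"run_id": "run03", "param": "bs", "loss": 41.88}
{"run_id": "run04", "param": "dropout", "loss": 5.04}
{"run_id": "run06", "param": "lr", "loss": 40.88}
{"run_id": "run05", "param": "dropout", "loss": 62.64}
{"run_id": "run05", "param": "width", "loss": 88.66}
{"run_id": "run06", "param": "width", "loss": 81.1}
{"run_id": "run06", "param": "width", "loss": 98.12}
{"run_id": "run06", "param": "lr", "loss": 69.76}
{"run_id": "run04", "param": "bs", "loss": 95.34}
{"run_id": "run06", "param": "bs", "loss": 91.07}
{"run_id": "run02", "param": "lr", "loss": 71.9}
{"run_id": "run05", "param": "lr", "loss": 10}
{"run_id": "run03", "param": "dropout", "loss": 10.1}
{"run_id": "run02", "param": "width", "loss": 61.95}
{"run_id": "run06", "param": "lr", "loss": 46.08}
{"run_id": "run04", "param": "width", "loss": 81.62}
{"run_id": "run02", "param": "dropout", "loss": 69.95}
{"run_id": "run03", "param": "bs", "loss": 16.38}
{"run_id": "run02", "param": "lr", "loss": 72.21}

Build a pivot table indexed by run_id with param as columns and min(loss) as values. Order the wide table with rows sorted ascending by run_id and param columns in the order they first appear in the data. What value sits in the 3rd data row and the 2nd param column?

9.88

With rows sorted ascending by run_id, row 3 is run_id=run04. param columns in first-appearance order: dropout, lr, bs, width; column 2 is lr.
Long rows with run_id=run04, param=lr: min(9.88, 69.12, 52.03) = 9.88.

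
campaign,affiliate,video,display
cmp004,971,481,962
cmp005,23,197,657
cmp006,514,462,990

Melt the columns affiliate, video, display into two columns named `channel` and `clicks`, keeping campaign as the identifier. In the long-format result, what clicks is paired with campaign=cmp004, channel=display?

962

Unpivoting turns each (campaign, wide-column) pair into one long row.
The wide cell at row cmp004, column display holds 962, so the long row (cmp004, display) has clicks=962.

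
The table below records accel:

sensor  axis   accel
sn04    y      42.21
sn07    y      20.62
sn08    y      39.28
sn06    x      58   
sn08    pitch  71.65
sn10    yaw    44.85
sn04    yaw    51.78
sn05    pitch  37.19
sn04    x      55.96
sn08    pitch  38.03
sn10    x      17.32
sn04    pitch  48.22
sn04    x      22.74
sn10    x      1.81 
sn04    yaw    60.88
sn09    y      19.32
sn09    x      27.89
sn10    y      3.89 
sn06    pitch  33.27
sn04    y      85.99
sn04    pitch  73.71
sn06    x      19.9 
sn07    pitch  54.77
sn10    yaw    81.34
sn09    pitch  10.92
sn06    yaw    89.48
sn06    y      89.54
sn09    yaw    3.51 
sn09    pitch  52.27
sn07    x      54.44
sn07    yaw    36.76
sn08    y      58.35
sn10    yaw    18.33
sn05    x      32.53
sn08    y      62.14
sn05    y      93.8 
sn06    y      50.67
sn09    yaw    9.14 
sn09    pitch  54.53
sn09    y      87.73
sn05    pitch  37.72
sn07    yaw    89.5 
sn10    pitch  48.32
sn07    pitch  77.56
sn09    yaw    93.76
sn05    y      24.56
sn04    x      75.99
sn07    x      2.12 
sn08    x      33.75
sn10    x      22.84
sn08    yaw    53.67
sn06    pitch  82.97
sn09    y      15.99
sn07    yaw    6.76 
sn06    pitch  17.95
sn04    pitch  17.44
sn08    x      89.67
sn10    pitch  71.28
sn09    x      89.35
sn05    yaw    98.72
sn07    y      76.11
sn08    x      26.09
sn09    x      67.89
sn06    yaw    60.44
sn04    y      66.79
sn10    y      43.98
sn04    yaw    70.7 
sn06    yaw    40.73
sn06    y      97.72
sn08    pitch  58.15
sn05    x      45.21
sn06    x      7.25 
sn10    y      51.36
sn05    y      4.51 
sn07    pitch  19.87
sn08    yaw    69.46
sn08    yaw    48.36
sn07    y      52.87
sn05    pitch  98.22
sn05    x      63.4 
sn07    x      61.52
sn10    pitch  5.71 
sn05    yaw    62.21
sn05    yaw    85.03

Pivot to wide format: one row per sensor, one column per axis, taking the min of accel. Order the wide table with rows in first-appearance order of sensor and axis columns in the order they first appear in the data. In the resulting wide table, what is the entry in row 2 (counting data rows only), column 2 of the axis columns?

2.12

With rows in first-appearance order of sensor, row 2 is sensor=sn07. axis columns in first-appearance order: y, x, pitch, yaw; column 2 is x.
Long rows with sensor=sn07, axis=x: min(54.44, 2.12, 61.52) = 2.12.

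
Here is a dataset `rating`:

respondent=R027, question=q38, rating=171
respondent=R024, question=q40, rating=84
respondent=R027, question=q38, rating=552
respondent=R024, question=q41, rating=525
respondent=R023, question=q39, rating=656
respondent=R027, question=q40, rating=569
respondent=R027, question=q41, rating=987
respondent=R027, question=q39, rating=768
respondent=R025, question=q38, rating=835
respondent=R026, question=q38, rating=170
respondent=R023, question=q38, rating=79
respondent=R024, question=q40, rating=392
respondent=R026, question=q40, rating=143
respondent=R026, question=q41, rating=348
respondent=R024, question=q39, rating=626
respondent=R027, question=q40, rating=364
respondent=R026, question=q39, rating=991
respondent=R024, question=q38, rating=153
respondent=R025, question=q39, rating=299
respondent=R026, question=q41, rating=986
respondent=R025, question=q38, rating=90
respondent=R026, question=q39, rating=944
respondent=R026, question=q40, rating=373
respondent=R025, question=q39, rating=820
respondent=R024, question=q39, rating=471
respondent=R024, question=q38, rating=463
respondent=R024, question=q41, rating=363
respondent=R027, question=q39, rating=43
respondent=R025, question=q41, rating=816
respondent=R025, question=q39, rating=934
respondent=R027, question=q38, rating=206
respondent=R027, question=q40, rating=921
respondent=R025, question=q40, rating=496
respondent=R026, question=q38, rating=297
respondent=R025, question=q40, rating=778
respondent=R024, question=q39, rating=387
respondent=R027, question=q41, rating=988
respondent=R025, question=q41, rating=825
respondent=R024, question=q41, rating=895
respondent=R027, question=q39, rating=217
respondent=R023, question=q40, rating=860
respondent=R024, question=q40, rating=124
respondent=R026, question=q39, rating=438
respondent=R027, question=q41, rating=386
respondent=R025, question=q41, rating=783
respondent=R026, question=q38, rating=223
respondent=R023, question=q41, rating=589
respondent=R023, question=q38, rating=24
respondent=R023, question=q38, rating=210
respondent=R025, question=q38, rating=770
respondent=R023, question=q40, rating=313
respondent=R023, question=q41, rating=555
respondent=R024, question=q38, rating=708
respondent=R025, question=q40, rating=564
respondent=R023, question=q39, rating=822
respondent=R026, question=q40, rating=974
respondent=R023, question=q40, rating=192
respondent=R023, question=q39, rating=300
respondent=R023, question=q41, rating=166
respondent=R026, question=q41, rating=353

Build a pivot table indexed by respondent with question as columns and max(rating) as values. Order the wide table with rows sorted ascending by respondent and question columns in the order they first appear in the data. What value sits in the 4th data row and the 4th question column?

With rows sorted ascending by respondent, row 4 is respondent=R026. question columns in first-appearance order: q38, q40, q41, q39; column 4 is q39.
Long rows with respondent=R026, question=q39: max(991, 944, 438) = 991.

991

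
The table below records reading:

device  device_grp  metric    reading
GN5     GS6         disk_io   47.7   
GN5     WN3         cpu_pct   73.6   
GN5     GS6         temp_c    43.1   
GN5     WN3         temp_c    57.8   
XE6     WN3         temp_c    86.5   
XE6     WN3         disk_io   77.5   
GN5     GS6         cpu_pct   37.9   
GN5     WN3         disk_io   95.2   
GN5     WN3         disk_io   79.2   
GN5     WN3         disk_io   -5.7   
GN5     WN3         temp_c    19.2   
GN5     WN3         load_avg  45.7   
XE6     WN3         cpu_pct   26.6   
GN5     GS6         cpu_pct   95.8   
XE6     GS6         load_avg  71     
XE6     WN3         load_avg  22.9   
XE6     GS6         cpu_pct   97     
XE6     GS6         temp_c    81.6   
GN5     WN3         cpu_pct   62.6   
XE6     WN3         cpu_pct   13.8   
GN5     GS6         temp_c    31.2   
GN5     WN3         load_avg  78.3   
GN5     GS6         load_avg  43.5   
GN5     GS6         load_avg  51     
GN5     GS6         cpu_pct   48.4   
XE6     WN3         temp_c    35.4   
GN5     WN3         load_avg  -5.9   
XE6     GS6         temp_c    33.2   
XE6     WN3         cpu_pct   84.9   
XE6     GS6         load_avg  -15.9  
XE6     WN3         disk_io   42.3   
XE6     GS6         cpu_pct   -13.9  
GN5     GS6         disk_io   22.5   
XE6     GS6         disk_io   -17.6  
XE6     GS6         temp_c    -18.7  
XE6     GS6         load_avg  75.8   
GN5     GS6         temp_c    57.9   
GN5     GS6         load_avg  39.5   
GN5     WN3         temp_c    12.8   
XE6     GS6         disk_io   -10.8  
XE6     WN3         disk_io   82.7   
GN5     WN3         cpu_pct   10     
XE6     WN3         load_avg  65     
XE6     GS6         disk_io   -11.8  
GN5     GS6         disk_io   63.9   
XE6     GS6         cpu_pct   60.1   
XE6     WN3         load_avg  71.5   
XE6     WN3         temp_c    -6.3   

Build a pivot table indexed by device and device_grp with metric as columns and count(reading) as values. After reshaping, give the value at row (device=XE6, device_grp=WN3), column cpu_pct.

3

Rows with device=XE6, device_grp=WN3 and metric=cpu_pct: reading values are 26.6, 13.8, 84.9.
3 rows match — count = 3.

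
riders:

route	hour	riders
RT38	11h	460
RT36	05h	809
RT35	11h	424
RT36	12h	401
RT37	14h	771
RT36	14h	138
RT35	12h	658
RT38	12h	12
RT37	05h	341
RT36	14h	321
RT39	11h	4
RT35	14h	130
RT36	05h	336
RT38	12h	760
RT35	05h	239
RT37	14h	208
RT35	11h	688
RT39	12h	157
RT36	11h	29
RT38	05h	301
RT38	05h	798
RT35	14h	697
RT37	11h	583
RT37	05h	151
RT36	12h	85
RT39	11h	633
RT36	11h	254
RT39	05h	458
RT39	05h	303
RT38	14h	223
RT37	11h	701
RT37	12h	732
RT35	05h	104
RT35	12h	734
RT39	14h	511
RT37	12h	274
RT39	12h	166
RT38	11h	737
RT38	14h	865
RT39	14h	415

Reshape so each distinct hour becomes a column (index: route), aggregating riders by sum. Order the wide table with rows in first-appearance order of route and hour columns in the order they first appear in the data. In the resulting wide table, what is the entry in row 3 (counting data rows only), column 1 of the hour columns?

With rows in first-appearance order of route, row 3 is route=RT35. hour columns in first-appearance order: 11h, 05h, 12h, 14h; column 1 is 11h.
Long rows with route=RT35, hour=11h: 424 + 688 = 1112.

1112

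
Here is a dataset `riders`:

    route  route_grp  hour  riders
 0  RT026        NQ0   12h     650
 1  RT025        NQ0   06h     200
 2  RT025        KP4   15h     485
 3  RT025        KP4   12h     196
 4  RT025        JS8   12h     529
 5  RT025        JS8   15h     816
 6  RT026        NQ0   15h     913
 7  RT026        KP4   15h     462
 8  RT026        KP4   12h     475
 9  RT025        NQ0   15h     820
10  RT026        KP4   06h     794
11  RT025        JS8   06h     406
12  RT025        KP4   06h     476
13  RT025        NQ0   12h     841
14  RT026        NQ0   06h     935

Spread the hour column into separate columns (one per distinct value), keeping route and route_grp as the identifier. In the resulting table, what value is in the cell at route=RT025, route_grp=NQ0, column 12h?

841

Wide layout: rows indexed by route and route_grp, columns are the 3 distinct hour values (12h, 06h, 15h).
Cell (route=RT025, route_grp=NQ0, hour=12h) draws from the long row where route=RT025, route_grp=NQ0 and hour=12h, which has riders=841.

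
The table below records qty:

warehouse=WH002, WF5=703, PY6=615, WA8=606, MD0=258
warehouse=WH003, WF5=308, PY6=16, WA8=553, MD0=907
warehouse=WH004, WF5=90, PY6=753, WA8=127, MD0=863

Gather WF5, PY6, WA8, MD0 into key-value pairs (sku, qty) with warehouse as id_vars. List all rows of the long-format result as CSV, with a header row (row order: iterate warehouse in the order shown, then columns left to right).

warehouse,sku,qty
WH002,WF5,703
WH002,PY6,615
WH002,WA8,606
WH002,MD0,258
WH003,WF5,308
WH003,PY6,16
WH003,WA8,553
WH003,MD0,907
WH004,WF5,90
WH004,PY6,753
WH004,WA8,127
WH004,MD0,863

Each (warehouse, column) pair becomes one row: 3 × 4 = 12 rows.
For example, (WH002, WF5) → qty=703.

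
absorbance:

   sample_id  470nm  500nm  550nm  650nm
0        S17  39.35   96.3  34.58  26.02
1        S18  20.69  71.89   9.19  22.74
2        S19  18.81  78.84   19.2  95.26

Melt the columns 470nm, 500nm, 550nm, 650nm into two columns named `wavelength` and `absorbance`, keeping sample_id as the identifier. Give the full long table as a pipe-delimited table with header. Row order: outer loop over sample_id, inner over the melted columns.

| sample_id | wavelength | absorbance |
| S17 | 470nm | 39.35 |
| S17 | 500nm | 96.3 |
| S17 | 550nm | 34.58 |
| S17 | 650nm | 26.02 |
| S18 | 470nm | 20.69 |
| S18 | 500nm | 71.89 |
| S18 | 550nm | 9.19 |
| S18 | 650nm | 22.74 |
| S19 | 470nm | 18.81 |
| S19 | 500nm | 78.84 |
| S19 | 550nm | 19.2 |
| S19 | 650nm | 95.26 |

Each (sample_id, column) pair becomes one row: 3 × 4 = 12 rows.
For example, (S17, 470nm) → absorbance=39.35.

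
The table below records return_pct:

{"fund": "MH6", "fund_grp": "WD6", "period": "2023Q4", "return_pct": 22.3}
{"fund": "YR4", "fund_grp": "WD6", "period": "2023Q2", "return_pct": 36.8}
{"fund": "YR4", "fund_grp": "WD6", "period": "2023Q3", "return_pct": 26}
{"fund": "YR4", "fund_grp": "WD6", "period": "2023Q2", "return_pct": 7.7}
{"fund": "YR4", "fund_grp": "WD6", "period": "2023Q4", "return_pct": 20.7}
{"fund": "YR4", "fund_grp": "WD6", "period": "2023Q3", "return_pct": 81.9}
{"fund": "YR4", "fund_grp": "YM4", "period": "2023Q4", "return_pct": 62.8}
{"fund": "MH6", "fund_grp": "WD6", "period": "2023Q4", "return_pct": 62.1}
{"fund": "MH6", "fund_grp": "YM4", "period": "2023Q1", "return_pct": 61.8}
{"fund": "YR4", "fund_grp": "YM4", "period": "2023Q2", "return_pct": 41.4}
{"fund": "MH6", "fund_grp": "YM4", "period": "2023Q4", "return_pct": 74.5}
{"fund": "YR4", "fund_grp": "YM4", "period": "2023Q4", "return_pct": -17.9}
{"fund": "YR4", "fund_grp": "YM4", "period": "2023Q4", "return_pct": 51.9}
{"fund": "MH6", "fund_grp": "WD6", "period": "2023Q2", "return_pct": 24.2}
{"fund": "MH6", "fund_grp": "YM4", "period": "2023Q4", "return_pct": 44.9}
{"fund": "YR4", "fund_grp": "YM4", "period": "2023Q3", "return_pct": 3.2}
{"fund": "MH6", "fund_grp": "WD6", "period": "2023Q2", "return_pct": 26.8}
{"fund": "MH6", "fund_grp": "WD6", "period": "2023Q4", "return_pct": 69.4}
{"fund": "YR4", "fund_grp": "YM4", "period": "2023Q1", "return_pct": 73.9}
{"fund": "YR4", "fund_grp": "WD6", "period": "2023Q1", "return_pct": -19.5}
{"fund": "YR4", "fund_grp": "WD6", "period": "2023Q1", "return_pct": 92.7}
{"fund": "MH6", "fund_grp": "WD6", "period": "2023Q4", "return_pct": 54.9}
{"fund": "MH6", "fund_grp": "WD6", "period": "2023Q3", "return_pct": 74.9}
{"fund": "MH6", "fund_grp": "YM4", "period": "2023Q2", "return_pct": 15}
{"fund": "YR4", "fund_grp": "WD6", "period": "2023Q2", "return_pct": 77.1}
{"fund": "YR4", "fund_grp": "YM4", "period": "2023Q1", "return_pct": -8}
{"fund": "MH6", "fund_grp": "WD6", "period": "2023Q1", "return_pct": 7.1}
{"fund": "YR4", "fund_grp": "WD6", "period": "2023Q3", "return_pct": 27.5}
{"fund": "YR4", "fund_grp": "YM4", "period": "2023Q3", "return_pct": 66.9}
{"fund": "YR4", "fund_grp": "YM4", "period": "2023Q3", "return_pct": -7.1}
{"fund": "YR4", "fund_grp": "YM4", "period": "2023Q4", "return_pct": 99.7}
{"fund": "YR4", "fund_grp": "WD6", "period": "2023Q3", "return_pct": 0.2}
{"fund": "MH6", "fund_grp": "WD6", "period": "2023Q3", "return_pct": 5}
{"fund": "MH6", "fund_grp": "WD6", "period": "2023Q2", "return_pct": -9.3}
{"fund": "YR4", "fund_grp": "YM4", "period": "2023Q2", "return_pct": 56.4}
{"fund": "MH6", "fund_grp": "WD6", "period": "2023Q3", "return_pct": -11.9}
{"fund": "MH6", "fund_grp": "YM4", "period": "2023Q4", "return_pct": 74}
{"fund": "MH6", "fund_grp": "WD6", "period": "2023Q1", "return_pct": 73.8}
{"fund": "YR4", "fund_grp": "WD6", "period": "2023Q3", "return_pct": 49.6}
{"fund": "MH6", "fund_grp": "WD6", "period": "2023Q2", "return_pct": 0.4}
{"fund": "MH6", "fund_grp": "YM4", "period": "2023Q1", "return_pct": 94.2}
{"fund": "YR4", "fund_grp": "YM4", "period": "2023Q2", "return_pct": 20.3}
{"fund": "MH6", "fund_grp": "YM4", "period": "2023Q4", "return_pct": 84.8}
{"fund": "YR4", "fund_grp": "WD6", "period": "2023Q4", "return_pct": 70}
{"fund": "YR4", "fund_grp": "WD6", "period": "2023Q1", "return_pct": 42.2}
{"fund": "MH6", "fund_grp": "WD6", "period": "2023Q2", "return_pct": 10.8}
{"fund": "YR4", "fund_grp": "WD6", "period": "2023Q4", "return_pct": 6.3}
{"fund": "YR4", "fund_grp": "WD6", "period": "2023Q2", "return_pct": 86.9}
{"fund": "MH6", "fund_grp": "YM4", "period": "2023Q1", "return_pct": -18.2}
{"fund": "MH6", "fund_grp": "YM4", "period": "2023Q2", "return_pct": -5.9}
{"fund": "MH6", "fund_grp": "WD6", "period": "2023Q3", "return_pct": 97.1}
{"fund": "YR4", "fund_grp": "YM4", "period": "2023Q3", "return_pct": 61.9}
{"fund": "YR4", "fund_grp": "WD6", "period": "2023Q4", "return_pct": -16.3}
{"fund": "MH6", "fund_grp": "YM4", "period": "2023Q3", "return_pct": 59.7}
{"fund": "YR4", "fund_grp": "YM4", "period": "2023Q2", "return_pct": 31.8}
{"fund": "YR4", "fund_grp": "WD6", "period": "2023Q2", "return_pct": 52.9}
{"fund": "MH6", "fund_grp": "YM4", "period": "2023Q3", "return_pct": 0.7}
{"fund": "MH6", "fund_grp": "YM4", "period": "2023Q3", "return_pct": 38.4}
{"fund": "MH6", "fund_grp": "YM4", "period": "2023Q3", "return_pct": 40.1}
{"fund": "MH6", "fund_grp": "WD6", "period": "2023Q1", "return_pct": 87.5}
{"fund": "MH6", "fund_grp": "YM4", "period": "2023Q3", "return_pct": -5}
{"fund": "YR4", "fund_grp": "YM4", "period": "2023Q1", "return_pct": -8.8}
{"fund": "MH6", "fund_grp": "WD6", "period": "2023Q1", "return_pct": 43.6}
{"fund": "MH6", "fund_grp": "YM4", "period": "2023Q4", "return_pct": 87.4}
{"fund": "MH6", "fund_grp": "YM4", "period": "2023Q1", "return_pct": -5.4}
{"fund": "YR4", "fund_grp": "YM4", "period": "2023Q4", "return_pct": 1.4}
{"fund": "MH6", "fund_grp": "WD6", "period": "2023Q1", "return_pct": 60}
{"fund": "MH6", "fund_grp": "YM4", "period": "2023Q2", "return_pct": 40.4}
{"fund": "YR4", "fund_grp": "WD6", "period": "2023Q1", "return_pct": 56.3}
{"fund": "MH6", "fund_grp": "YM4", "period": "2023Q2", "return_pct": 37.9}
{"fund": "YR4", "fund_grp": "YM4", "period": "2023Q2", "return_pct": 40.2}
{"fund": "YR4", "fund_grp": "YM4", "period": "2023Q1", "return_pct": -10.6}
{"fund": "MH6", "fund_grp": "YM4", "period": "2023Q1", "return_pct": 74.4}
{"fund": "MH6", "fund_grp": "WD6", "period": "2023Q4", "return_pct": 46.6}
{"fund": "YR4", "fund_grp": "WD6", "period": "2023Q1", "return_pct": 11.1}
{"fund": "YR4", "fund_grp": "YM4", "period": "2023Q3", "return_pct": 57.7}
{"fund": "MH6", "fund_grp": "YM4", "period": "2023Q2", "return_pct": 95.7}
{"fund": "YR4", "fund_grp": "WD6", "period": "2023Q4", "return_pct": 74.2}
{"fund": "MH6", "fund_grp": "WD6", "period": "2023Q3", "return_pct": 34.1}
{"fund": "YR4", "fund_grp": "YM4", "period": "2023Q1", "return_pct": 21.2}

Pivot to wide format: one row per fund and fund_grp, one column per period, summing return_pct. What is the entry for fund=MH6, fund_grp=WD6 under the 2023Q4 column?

Rows with fund=MH6, fund_grp=WD6 and period=2023Q4: return_pct values are 22.3, 62.1, 69.4, 54.9, 46.6.
22.3 + 62.1 + 69.4 + 54.9 + 46.6 = 255.3.

255.3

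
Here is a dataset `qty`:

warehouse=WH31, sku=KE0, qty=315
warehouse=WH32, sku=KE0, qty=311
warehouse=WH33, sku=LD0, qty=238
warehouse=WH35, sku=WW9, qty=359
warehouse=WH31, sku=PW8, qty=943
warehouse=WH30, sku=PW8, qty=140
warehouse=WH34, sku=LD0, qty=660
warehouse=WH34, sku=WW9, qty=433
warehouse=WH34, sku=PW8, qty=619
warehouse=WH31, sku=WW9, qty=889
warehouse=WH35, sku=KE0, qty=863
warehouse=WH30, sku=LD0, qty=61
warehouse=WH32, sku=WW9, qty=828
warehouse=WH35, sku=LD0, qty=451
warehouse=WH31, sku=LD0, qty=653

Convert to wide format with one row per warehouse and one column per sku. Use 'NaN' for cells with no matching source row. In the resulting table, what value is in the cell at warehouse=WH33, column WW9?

NaN

No long-format row has warehouse=WH33 and sku=WW9, so the cell is NaN.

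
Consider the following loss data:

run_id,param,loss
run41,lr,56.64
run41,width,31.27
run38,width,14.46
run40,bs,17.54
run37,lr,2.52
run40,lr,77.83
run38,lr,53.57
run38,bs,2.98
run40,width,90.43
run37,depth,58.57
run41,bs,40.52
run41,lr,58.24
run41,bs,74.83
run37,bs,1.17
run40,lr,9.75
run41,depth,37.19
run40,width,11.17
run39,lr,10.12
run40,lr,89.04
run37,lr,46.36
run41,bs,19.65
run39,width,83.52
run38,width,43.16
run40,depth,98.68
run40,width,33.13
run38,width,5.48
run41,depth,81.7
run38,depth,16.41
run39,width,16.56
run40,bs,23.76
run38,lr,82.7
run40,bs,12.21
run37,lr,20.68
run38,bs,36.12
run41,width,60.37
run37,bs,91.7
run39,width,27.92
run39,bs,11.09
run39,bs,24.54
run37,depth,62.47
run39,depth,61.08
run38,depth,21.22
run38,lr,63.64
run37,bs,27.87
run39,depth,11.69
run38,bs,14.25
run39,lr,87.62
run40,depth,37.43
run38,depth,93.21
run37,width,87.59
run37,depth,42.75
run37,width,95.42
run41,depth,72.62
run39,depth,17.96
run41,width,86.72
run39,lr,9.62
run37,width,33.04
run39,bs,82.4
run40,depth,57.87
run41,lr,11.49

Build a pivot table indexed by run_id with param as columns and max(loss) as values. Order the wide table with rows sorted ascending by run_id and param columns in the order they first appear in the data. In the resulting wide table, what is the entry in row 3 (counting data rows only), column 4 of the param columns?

With rows sorted ascending by run_id, row 3 is run_id=run39. param columns in first-appearance order: lr, width, bs, depth; column 4 is depth.
Long rows with run_id=run39, param=depth: max(61.08, 11.69, 17.96) = 61.08.

61.08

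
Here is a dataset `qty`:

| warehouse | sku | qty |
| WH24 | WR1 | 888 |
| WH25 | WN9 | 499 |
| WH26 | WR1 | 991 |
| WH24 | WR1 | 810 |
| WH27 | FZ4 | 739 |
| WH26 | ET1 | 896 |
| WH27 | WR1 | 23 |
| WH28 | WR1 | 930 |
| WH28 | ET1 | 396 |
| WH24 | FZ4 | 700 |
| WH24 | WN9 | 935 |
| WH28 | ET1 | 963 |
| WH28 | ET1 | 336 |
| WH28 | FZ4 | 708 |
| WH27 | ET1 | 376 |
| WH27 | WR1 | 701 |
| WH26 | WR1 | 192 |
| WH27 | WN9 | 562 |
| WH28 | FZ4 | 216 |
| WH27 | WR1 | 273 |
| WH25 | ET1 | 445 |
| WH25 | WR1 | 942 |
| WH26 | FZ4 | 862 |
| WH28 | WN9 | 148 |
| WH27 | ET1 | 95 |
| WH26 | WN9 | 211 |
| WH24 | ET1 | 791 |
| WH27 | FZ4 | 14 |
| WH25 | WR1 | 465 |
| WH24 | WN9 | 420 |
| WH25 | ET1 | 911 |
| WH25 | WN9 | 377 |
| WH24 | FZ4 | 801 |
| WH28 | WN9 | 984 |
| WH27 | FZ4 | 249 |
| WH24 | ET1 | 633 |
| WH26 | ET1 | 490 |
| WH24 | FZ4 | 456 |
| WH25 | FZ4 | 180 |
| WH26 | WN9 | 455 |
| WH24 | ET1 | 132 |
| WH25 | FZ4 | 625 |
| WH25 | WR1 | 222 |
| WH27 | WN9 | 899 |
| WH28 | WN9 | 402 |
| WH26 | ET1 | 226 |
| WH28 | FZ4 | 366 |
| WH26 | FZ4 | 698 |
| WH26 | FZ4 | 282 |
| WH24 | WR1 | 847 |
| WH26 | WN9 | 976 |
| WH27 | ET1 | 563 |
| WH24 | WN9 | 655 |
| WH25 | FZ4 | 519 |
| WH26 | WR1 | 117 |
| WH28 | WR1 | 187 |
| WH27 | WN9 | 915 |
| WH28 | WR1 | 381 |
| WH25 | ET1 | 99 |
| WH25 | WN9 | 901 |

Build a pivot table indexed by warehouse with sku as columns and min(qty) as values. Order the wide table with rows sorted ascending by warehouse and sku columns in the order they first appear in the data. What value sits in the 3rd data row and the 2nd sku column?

With rows sorted ascending by warehouse, row 3 is warehouse=WH26. sku columns in first-appearance order: WR1, WN9, FZ4, ET1; column 2 is WN9.
Long rows with warehouse=WH26, sku=WN9: min(211, 455, 976) = 211.

211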